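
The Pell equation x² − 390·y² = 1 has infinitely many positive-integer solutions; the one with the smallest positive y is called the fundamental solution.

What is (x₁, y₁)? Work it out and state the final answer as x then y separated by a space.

[19; 1,2,1,38] for √390; ℓ=4 ⇒ convergent index 3
a_0=19:  p_0=19·1+0=19,  q_0=19·0+1=1
a_1=1:  p_1=1·19+1=20,  q_1=1·1+0=1
a_2=2:  p_2=2·20+19=59,  q_2=2·1+1=3
a_3=1:  p_3=1·59+20=79,  q_3=1·3+1=4
→ (79, 4).  Check: 79²=6241, 390·4²=6240, difference 1.

79 4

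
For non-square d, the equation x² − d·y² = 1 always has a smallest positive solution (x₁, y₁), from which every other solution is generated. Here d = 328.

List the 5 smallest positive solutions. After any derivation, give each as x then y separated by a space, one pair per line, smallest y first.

163 9
53137 2934
17322499 956475
5647081537 311807916
1840931258563 101648424141

d=328: √d = [18; 9,36] (ℓ=2, even), read p_1/q_1
i=0: a=18 ⇒ p=18, q=1
i=1: a=9 ⇒ p=163, q=9
fundamental: x₁=163, y₁=9  (since 26569 − 328·81 = 1)
n=2: (163,9)∘(163,9) = (163·163+328·9·9, 163·9+9·163) = (53137,2934)
n=3: (53137,2934)∘(163,9) = (163·53137+328·9·2934, 163·2934+9·53137) = (17322499,956475)
n=4: (17322499,956475)∘(163,9) = (163·17322499+328·9·956475, 163·956475+9·17322499) = (5647081537,311807916)
n=5: (5647081537,311807916)∘(163,9) = (163·5647081537+328·9·311807916, 163·311807916+9·5647081537) = (1840931258563,101648424141)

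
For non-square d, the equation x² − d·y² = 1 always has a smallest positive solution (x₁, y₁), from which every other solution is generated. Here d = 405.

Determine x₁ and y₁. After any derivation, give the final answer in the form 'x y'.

161 8

√405 → a₀=20, period (8,40); ℓ=2 even so k=1
i=0: a=20 ⇒ p=20, q=1
i=1: a=8 ⇒ p=161, q=8
→ (161, 8).  Check: 161²=25921, 405·8²=25920, difference 1.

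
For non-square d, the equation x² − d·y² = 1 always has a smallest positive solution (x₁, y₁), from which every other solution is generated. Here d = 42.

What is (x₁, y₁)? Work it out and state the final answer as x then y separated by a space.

13 2

d=42: √d = [6; 2,12] (ℓ=2, even), read p_1/q_1
k=0  a_k=6  p_k/q_k = 6/1
k=1  a_k=2  p_k/q_k = 13/2
fundamental: x₁=13, y₁=2  (since 169 − 42·4 = 1)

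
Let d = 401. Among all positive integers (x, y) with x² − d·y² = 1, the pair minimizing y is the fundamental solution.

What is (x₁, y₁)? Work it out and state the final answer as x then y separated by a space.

801 40

d=401: √d = [20; 40] (ℓ=1, odd), read p_1/q_1
step 0: (20, 1)  from 20·(1,0) + (0,1)
step 1: (801, 40)  from 40·(20,1) + (1,0)
fundamental: x₁=801, y₁=40  (since 641601 − 401·1600 = 1)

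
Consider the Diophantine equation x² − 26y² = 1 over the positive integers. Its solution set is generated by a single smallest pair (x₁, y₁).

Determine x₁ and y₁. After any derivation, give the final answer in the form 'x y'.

51 10

√26 = [5; 10, …], period ℓ=1 (odd) → k=1
i=0: a=5 ⇒ p=5, q=1
i=1: a=10 ⇒ p=51, q=10
(x₁, y₁) = (51, 10);  51² − 26·10² = 1 ✓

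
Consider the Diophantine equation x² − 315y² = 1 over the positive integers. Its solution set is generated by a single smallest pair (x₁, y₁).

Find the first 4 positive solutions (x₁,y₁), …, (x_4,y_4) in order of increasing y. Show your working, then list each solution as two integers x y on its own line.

71 4
10081 568
1431431 80652
203253121 11452016

[17; 1,2,1,34] for √315; ℓ=4 ⇒ convergent index 3
a_0=17:  p_0=17·1+0=17,  q_0=17·0+1=1
a_1=1:  p_1=1·17+1=18,  q_1=1·1+0=1
a_2=2:  p_2=2·18+17=53,  q_2=2·1+1=3
a_3=1:  p_3=1·53+18=71,  q_3=1·3+1=4
(x₁, y₁) = (71, 4);  71² − 315·4² = 1 ✓
(x_2, y_2) = (71·71 + 315·4·4, 71·4 + 4·71) = (10081, 568)
(x_3, y_3) = (71·10081 + 315·4·568, 71·568 + 4·10081) = (1431431, 80652)
(x_4, y_4) = (71·1431431 + 315·4·80652, 71·80652 + 4·1431431) = (203253121, 11452016)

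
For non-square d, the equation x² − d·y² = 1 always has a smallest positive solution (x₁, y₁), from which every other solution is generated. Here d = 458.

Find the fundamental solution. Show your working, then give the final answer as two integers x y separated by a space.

22899 1070

[21; 2,2,42] for √458; ℓ=3 ⇒ convergent index 5
a_0=21:  p_0=21·1+0=21,  q_0=21·0+1=1
a_1=2:  p_1=2·21+1=43,  q_1=2·1+0=2
…
a_4=2:  p_4=2·4537+107=9181,  q_4=2·212+5=429
a_5=2:  p_5=2·9181+4537=22899,  q_5=2·429+212=1070
fundamental: x₁=22899, y₁=1070  (since 524364201 − 458·1144900 = 1)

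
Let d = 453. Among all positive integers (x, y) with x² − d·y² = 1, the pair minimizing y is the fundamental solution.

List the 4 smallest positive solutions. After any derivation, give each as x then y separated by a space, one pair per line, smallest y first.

1653751 77700
5469784740001 256992905400
18091323967121133751 850004548596233100
59837090203895614338960001 2811391744490881177810800

√453 = [21; 3,1,1,10,14,10,1,1,3,42, …], period ℓ=10 (even) → k=9
step 0: (21, 1)  from 21·(1,0) + (0,1)
…
step 3: (149, 7)  from 1·(85,4) + (64,3)
…
step 8: (469329, 22051)  from 1·(245764,11547) + (223565,10504)
step 9: (1653751, 77700)  from 3·(469329,22051) + (245764,11547)
fundamental: x₁=1653751, y₁=77700  (since 2734892370001 − 453·6037290000 = 1)
k=2:  x_2 = 1653751·1653751+453·77700·77700 = 5469784740001,  y_2 = 1653751·77700+77700·1653751 = 256992905400
k=3:  x_3 = 1653751·5469784740001+453·77700·256992905400 = 18091323967121133751,  y_3 = 1653751·256992905400+77700·5469784740001 = 850004548596233100
k=4:  x_4 = 1653751·18091323967121133751+453·77700·850004548596233100 = 59837090203895614338960001,  y_4 = 1653751·850004548596233100+77700·18091323967121133751 = 2811391744490881177810800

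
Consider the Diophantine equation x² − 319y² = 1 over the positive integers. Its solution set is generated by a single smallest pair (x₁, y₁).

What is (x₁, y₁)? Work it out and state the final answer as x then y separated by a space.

12901780 722361

[17; 1,6,5,1,4,…,6,1,34] for √319; ℓ=14 ⇒ convergent index 13
step 0: (17, 1)  from 17·(1,0) + (0,1)
step 1: (18, 1)  from 1·(17,1) + (1,0)
…
step 3: (643, 36)  from 5·(125,7) + (18,1)
…
step 6: (11913, 667)  from 3·(3715,208) + (768,43)
step 7: (15628, 875)  from 1·(11913,667) + (3715,208)
…
step 9: (250816, 14043)  from 4·(58797,3292) + (15628,875)
step 10: (309613, 17335)  from 1·(250816,14043) + (58797,3292)
step 11: (1798881, 100718)  from 5·(309613,17335) + (250816,14043)
step 12: (11102899, 621643)  from 6·(1798881,100718) + (309613,17335)
step 13: (12901780, 722361)  from 1·(11102899,621643) + (1798881,100718)
(x₁, y₁) = (12901780, 722361);  12901780² − 319·722361² = 1 ✓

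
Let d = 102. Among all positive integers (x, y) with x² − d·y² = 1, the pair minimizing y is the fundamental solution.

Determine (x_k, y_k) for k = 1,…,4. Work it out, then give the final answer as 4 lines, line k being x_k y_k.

101 10
20401 2020
4120901 408030
832401601 82420040

d=102: √d = [10; 10,20] (ℓ=2, even), read p_1/q_1
a_0=10:  p_0=10·1+0=10,  q_0=10·0+1=1
a_1=10:  p_1=10·10+1=101,  q_1=10·1+0=10
(x₁, y₁) = (101, 10);  101² − 102·10² = 1 ✓
n=2: (101,10)∘(101,10) = (101·101+102·10·10, 101·10+10·101) = (20401,2020)
n=3: (20401,2020)∘(101,10) = (101·20401+102·10·2020, 101·2020+10·20401) = (4120901,408030)
n=4: (4120901,408030)∘(101,10) = (101·4120901+102·10·408030, 101·408030+10·4120901) = (832401601,82420040)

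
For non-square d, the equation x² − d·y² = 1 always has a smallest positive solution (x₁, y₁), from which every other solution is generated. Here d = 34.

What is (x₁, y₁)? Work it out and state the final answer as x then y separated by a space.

35 6

√34 = [5; 1,4,1,10, …], period ℓ=4 (even) → k=3
i=0: a=5 ⇒ p=5, q=1
…
i=2: a=4 ⇒ p=29, q=5
i=3: a=1 ⇒ p=35, q=6
(x₁, y₁) = (35, 6);  35² − 34·6² = 1 ✓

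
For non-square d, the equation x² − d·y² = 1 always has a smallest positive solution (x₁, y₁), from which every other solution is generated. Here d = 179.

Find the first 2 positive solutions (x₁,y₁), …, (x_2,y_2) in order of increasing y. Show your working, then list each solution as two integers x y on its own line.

4190210 313191
35115719688199 2624672120220

[13; 2,1,1,1,3,…,1,2,26] for √179; ℓ=14 ⇒ convergent index 13
a_0=13:  p_0=13·1+0=13,  q_0=13·0+1=1
…
a_2=1:  p_2=1·27+13=40,  q_2=1·2+1=3
a_3=1:  p_3=1·40+27=67,  q_3=1·3+2=5
a_4=1:  p_4=1·67+40=107,  q_4=1·5+3=8
…
a_6=5:  p_6=5·388+107=2047,  q_6=5·29+8=153
a_7=13:  p_7=13·2047+388=26999,  q_7=13·153+29=2018
…
a_9=3:  p_9=3·137042+26999=438125,  q_9=3·10243+2018=32747
a_10=1:  p_10=1·438125+137042=575167,  q_10=1·32747+10243=42990
a_11=1:  p_11=1·575167+438125=1013292,  q_11=1·42990+32747=75737
a_12=1:  p_12=1·1013292+575167=1588459,  q_12=1·75737+42990=118727
a_13=2:  p_13=2·1588459+1013292=4190210,  q_13=2·118727+75737=313191
(x₁, y₁) = (4190210, 313191);  4190210² − 179·313191² = 1 ✓
k=2:  x_2 = 4190210·4190210+179·313191·313191 = 35115719688199,  y_2 = 4190210·313191+313191·4190210 = 2624672120220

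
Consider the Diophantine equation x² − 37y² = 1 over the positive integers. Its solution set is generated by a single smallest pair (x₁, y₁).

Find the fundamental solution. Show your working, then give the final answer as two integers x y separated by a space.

[6; 12] for √37; ℓ=1 ⇒ convergent index 1
k=0  a_k=6  p_k/q_k = 6/1
k=1  a_k=12  p_k/q_k = 73/12
→ (73, 12).  Check: 73²=5329, 37·12²=5328, difference 1.

73 12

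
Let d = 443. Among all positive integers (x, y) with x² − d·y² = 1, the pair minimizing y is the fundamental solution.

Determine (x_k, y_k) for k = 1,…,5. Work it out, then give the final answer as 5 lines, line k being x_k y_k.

[21; 21,42] for √443; ℓ=2 ⇒ convergent index 1
a_0=21:  p_0=21·1+0=21,  q_0=21·0+1=1
a_1=21:  p_1=21·21+1=442,  q_1=21·1+0=21
→ (442, 21).  Check: 442²=195364, 443·21²=195363, difference 1.
(442+21√443)^2 = 390727 + 18564√443
(442+21√443)^3 = 345402226 + 16410555√443
(442+21√443)^4 = 305335177057 + 14506912056√443
(442+21√443)^5 = 269915951116162 + 12824093846949√443

442 21
390727 18564
345402226 16410555
305335177057 14506912056
269915951116162 12824093846949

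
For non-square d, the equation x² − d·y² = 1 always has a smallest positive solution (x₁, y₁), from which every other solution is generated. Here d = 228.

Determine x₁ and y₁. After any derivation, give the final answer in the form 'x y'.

151 10

√228 = [15; 10,30, …], period ℓ=2 (even) → k=1
i=0: a=15 ⇒ p=15, q=1
i=1: a=10 ⇒ p=151, q=10
→ (151, 10).  Check: 151²=22801, 228·10²=22800, difference 1.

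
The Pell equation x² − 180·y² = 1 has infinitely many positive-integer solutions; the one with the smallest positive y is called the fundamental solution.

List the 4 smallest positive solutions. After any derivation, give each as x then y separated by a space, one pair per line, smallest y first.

[13; 2,2,2,26] for √180; ℓ=4 ⇒ convergent index 3
i=0: a=13 ⇒ p=13, q=1
…
i=2: a=2 ⇒ p=67, q=5
i=3: a=2 ⇒ p=161, q=12
→ (161, 12).  Check: 161²=25921, 180·12²=25920, difference 1.
(x_2, y_2) = (161·161 + 180·12·12, 161·12 + 12·161) = (51841, 3864)
(x_3, y_3) = (161·51841 + 180·12·3864, 161·3864 + 12·51841) = (16692641, 1244196)
(x_4, y_4) = (161·16692641 + 180·12·1244196, 161·1244196 + 12·16692641) = (5374978561, 400627248)

161 12
51841 3864
16692641 1244196
5374978561 400627248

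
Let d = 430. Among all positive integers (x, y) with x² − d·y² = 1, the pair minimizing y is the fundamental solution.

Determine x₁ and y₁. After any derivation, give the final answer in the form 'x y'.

d=430: √d = [20; 1,2,1,3,1,…,2,1,40] (ℓ=14, even), read p_13/q_13
step 0: (20, 1)  from 20·(1,0) + (0,1)
step 1: (21, 1)  from 1·(20,1) + (1,0)
…
step 3: (83, 4)  from 1·(62,3) + (21,1)
…
step 5: (394, 19)  from 1·(311,15) + (83,4)
step 6: (2675, 129)  from 6·(394,19) + (311,15)
step 7: (21794, 1051)  from 8·(2675,129) + (394,19)
step 8: (133439, 6435)  from 6·(21794,1051) + (2675,129)
step 9: (155233, 7486)  from 1·(133439,6435) + (21794,1051)
…
step 11: (754371, 36379)  from 1·(599138,28893) + (155233,7486)
step 12: (2107880, 101651)  from 2·(754371,36379) + (599138,28893)
step 13: (2862251, 138030)  from 1·(2107880,101651) + (754371,36379)
(x₁, y₁) = (2862251, 138030);  2862251² − 430·138030² = 1 ✓

2862251 138030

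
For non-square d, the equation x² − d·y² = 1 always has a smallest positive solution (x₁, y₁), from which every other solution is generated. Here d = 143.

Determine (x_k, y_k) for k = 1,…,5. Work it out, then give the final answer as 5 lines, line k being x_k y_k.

12 1
287 24
6876 575
164737 13776
3946812 330049

√143 → a₀=11, period (1,22); ℓ=2 even so k=1
a_0=11:  p_0=11·1+0=11,  q_0=11·0+1=1
a_1=1:  p_1=1·11+1=12,  q_1=1·1+0=1
→ (12, 1).  Check: 12²=144, 143·1²=143, difference 1.
(12+1√143)^2 = 287 + 24√143
(12+1√143)^3 = 6876 + 575√143
(12+1√143)^4 = 164737 + 13776√143
(12+1√143)^5 = 3946812 + 330049√143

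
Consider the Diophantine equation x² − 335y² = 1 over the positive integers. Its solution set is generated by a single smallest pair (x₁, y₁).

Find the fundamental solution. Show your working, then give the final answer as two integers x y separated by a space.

√335 = [18; 3,3,3,36, …], period ℓ=4 (even) → k=3
k=0  a_k=18  p_k/q_k = 18/1
…
k=2  a_k=3  p_k/q_k = 183/10
k=3  a_k=3  p_k/q_k = 604/33
fundamental: x₁=604, y₁=33  (since 364816 − 335·1089 = 1)

604 33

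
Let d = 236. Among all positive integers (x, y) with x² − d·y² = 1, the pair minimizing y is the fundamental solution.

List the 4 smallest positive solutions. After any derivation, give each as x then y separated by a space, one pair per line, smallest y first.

[15; 2,1,3,5,1,6,1,5,3,1,2,30] for √236; ℓ=12 ⇒ convergent index 11
a_0=15:  p_0=15·1+0=15,  q_0=15·0+1=1
a_1=2:  p_1=2·15+1=31,  q_1=2·1+0=2
a_2=1:  p_2=1·31+15=46,  q_2=1·2+1=3
…
a_10=1:  p_10=1·154729+48806=203535,  q_10=1·10072+3177=13249
a_11=2:  p_11=2·203535+154729=561799,  q_11=2·13249+10072=36570
fundamental: x₁=561799, y₁=36570  (since 315618116401 − 236·1337364900 = 1)
k=2:  x_2 = 561799·561799+236·36570·36570 = 631236232801,  y_2 = 561799·36570+36570·561799 = 41089978860
k=3:  x_3 = 561799·631236232801+236·36570·41089978860 = 709255768702176199,  y_3 = 561799·41089978860+36570·631236232801 = 46168618067101710
k=4:  x_4 = 561799·709255768702176199+236·36570·46168618067101710 = 796918363201596536611201,  y_4 = 561799·46168618067101710+36570·709255768702176199 = 51874966922918257173720

561799 36570
631236232801 41089978860
709255768702176199 46168618067101710
796918363201596536611201 51874966922918257173720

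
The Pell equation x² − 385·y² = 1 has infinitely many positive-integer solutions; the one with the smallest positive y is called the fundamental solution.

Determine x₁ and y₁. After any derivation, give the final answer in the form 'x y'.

95831 4884

√385 → a₀=19, period (1,1,1,1,1,…,1,1,38); ℓ=16 even so k=15
i=0: a=19 ⇒ p=19, q=1
…
i=2: a=1 ⇒ p=39, q=2
i=3: a=1 ⇒ p=59, q=3
…
i=6: a=3 ⇒ p=569, q=29
i=7: a=1 ⇒ p=726, q=37
i=8: a=2 ⇒ p=2021, q=103
…
i=11: a=1 ⇒ p=13009, q=663
i=12: a=1 ⇒ p=23271, q=1186
…
i=14: a=1 ⇒ p=59551, q=3035
i=15: a=1 ⇒ p=95831, q=4884
(x₁, y₁) = (95831, 4884);  95831² − 385·4884² = 1 ✓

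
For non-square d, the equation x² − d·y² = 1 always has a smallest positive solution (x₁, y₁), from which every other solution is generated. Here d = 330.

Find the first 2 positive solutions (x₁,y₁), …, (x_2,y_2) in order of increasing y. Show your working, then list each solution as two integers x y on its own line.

109 6
23761 1308

√330 → a₀=18, period (6,36); ℓ=2 even so k=1
step 0: (18, 1)  from 18·(1,0) + (0,1)
step 1: (109, 6)  from 6·(18,1) + (1,0)
(x₁, y₁) = (109, 6);  109² − 330·6² = 1 ✓
(x_2, y_2) = (109·109 + 330·6·6, 109·6 + 6·109) = (23761, 1308)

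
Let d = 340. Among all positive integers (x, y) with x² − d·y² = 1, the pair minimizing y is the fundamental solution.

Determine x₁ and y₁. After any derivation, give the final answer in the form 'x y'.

285769 15498

[18; 2,3,1,1,1,…,3,2,36] for √340; ℓ=14 ⇒ convergent index 13
k=0  a_k=18  p_k/q_k = 18/1
k=1  a_k=2  p_k/q_k = 37/2
k=2  a_k=3  p_k/q_k = 129/7
k=3  a_k=1  p_k/q_k = 166/9
…
k=5  a_k=1  p_k/q_k = 461/25
k=6  a_k=1  p_k/q_k = 756/41
k=7  a_k=8  p_k/q_k = 6509/353
k=8  a_k=1  p_k/q_k = 7265/394
k=9  a_k=1  p_k/q_k = 13774/747
k=10  a_k=1  p_k/q_k = 21039/1141
k=11  a_k=1  p_k/q_k = 34813/1888
k=12  a_k=3  p_k/q_k = 125478/6805
k=13  a_k=2  p_k/q_k = 285769/15498
→ (285769, 15498).  Check: 285769²=81663921361, 340·15498²=81663921360, difference 1.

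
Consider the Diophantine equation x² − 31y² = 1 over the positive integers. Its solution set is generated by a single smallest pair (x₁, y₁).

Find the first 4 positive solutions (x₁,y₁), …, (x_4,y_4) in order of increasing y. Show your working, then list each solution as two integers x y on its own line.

√31 = [5; 1,1,3,5,3,1,1,10, …], period ℓ=8 (even) → k=7
k=0  a_k=5  p_k/q_k = 5/1
…
k=6  a_k=1  p_k/q_k = 863/155
k=7  a_k=1  p_k/q_k = 1520/273
(x₁, y₁) = (1520, 273);  1520² − 31·273² = 1 ✓
(x_2, y_2) = (1520·1520 + 31·273·273, 1520·273 + 273·1520) = (4620799, 829920)
(x_3, y_3) = (1520·4620799 + 31·273·829920, 1520·829920 + 273·4620799) = (14047227440, 2522956527)
(x_4, y_4) = (1520·14047227440 + 31·273·2522956527, 1520·2522956527 + 273·14047227440) = (42703566796801, 7669787012160)

1520 273
4620799 829920
14047227440 2522956527
42703566796801 7669787012160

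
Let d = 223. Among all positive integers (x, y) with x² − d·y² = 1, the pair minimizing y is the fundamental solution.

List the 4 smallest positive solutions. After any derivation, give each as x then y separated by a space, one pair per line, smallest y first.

√223 = [14; 1,13,1,28, …], period ℓ=4 (even) → k=3
step 0: (14, 1)  from 14·(1,0) + (0,1)
step 1: (15, 1)  from 1·(14,1) + (1,0)
step 2: (209, 14)  from 13·(15,1) + (14,1)
step 3: (224, 15)  from 1·(209,14) + (15,1)
→ (224, 15).  Check: 224²=50176, 223·15²=50175, difference 1.
k=2:  x_2 = 224·224+223·15·15 = 100351,  y_2 = 224·15+15·224 = 6720
k=3:  x_3 = 224·100351+223·15·6720 = 44957024,  y_3 = 224·6720+15·100351 = 3010545
k=4:  x_4 = 224·44957024+223·15·3010545 = 20140646401,  y_4 = 224·3010545+15·44957024 = 1348717440

224 15
100351 6720
44957024 3010545
20140646401 1348717440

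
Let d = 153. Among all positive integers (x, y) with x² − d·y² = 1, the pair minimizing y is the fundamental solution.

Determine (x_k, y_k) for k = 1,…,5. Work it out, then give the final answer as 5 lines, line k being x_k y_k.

2177 176
9478657 766304
41270070401 3336487440
179689877047297 14527065547456
782369683393860737 63250840057135984

√153 = [12; 2,1,2,2,2,1,2,24, …], period ℓ=8 (even) → k=7
k=0  a_k=12  p_k/q_k = 12/1
…
k=6  a_k=1  p_k/q_k = 804/65
k=7  a_k=2  p_k/q_k = 2177/176
fundamental: x₁=2177, y₁=176  (since 4739329 − 153·30976 = 1)
k=2:  x_2 = 2177·2177+153·176·176 = 9478657,  y_2 = 2177·176+176·2177 = 766304
k=3:  x_3 = 2177·9478657+153·176·766304 = 41270070401,  y_3 = 2177·766304+176·9478657 = 3336487440
k=4:  x_4 = 2177·41270070401+153·176·3336487440 = 179689877047297,  y_4 = 2177·3336487440+176·41270070401 = 14527065547456
k=5:  x_5 = 2177·179689877047297+153·176·14527065547456 = 782369683393860737,  y_5 = 2177·14527065547456+176·179689877047297 = 63250840057135984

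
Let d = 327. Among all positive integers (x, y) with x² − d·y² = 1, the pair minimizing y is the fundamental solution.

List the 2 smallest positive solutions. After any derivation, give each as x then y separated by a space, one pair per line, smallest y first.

√327 = [18; 12,36, …], period ℓ=2 (even) → k=1
step 0: (18, 1)  from 18·(1,0) + (0,1)
step 1: (217, 12)  from 12·(18,1) + (1,0)
→ (217, 12).  Check: 217²=47089, 327·12²=47088, difference 1.
k=2:  x_2 = 217·217+327·12·12 = 94177,  y_2 = 217·12+12·217 = 5208

217 12
94177 5208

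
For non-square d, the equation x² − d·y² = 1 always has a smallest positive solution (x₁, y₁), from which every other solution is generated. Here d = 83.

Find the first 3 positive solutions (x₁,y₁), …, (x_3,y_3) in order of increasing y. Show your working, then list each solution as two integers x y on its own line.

82 9
13447 1476
2205226 242055

d=83: √d = [9; 9,18] (ℓ=2, even), read p_1/q_1
a_0=9:  p_0=9·1+0=9,  q_0=9·0+1=1
a_1=9:  p_1=9·9+1=82,  q_1=9·1+0=9
fundamental: x₁=82, y₁=9  (since 6724 − 83·81 = 1)
k=2:  x_2 = 82·82+83·9·9 = 13447,  y_2 = 82·9+9·82 = 1476
k=3:  x_3 = 82·13447+83·9·1476 = 2205226,  y_3 = 82·1476+9·13447 = 242055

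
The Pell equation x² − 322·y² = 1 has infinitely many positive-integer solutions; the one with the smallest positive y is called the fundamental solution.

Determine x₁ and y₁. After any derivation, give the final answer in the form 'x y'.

323 18

√322 → a₀=17, period (1,16,1,34); ℓ=4 even so k=3
a_0=17:  p_0=17·1+0=17,  q_0=17·0+1=1
a_1=1:  p_1=1·17+1=18,  q_1=1·1+0=1
a_2=16:  p_2=16·18+17=305,  q_2=16·1+1=17
a_3=1:  p_3=1·305+18=323,  q_3=1·17+1=18
fundamental: x₁=323, y₁=18  (since 104329 − 322·324 = 1)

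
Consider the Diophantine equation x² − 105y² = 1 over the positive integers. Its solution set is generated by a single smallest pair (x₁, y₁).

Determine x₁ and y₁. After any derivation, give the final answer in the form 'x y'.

d=105: √d = [10; 4,20] (ℓ=2, even), read p_1/q_1
i=0: a=10 ⇒ p=10, q=1
i=1: a=4 ⇒ p=41, q=4
fundamental: x₁=41, y₁=4  (since 1681 − 105·16 = 1)

41 4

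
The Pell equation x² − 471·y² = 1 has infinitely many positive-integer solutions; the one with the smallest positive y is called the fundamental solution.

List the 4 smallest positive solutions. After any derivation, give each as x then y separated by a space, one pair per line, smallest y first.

7838695 361188
122890278606049 5662485139320
1926598824915678693415 88772987898323613612
30204041151744689101078780801 1391728752747293974319493360

[21; 1,2,2,1,3,…,2,1,42] for √471; ℓ=14 ⇒ convergent index 13
a_0=21:  p_0=21·1+0=21,  q_0=21·0+1=1
…
a_2=2:  p_2=2·22+21=65,  q_2=2·1+1=3
a_3=2:  p_3=2·65+22=152,  q_3=2·3+1=7
a_4=1:  p_4=1·152+65=217,  q_4=1·7+3=10
a_5=3:  p_5=3·217+152=803,  q_5=3·10+7=37
…
a_7=14:  p_7=14·3429+803=48809,  q_7=14·158+37=2249
…
a_10=1:  p_10=1·644804+198665=843469,  q_10=1·29711+9154=38865
…
a_12=2:  p_12=2·2331742+843469=5506953,  q_12=2·107441+38865=253747
a_13=1:  p_13=1·5506953+2331742=7838695,  q_13=1·253747+107441=361188
→ (7838695, 361188).  Check: 7838695²=61445139303025, 471·361188²=61445139303024, difference 1.
k=2:  x_2 = 7838695·7838695+471·361188·361188 = 122890278606049,  y_2 = 7838695·361188+361188·7838695 = 5662485139320
k=3:  x_3 = 7838695·122890278606049+471·361188·5662485139320 = 1926598824915678693415,  y_3 = 7838695·5662485139320+361188·122890278606049 = 88772987898323613612
k=4:  x_4 = 7838695·1926598824915678693415+471·361188·88772987898323613612 = 30204041151744689101078780801,  y_4 = 7838695·88772987898323613612+361188·1926598824915678693415 = 1391728752747293974319493360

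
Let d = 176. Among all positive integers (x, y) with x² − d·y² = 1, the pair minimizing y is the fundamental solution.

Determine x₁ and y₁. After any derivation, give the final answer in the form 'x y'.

199 15

d=176: √d = [13; 3,1,3,26] (ℓ=4, even), read p_3/q_3
k=0  a_k=13  p_k/q_k = 13/1
k=1  a_k=3  p_k/q_k = 40/3
k=2  a_k=1  p_k/q_k = 53/4
k=3  a_k=3  p_k/q_k = 199/15
fundamental: x₁=199, y₁=15  (since 39601 − 176·225 = 1)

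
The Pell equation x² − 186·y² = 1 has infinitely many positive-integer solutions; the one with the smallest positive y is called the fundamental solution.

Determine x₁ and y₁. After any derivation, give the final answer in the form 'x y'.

7501 550

[13; 1,1,1,3,4,3,1,1,1,26] for √186; ℓ=10 ⇒ convergent index 9
step 0: (13, 1)  from 13·(1,0) + (0,1)
step 1: (14, 1)  from 1·(13,1) + (1,0)
step 2: (27, 2)  from 1·(14,1) + (13,1)
step 3: (41, 3)  from 1·(27,2) + (14,1)
step 4: (150, 11)  from 3·(41,3) + (27,2)
…
step 6: (2073, 152)  from 3·(641,47) + (150,11)
step 7: (2714, 199)  from 1·(2073,152) + (641,47)
step 8: (4787, 351)  from 1·(2714,199) + (2073,152)
step 9: (7501, 550)  from 1·(4787,351) + (2714,199)
(x₁, y₁) = (7501, 550);  7501² − 186·550² = 1 ✓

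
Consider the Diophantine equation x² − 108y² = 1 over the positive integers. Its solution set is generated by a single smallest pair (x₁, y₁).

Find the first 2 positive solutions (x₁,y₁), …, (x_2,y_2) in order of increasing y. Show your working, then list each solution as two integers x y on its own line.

√108 → a₀=10, period (2,1,1,4,1,1,2,20); ℓ=8 even so k=7
i=0: a=10 ⇒ p=10, q=1
i=1: a=2 ⇒ p=21, q=2
…
i=3: a=1 ⇒ p=52, q=5
…
i=6: a=1 ⇒ p=530, q=51
i=7: a=2 ⇒ p=1351, q=130
(x₁, y₁) = (1351, 130);  1351² − 108·130² = 1 ✓
n=2: (1351,130)∘(1351,130) = (1351·1351+108·130·130, 1351·130+130·1351) = (3650401,351260)

1351 130
3650401 351260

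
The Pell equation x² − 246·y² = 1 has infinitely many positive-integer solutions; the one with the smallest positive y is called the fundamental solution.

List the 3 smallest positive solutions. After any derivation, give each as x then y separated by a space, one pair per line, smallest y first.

√246 → a₀=15, period (1,2,5,1,14,1,5,2,1,30); ℓ=10 even so k=9
i=0: a=15 ⇒ p=15, q=1
i=1: a=1 ⇒ p=16, q=1
i=2: a=2 ⇒ p=47, q=3
…
i=7: a=5 ⇒ p=28028, q=1787
i=8: a=2 ⇒ p=60777, q=3875
i=9: a=1 ⇒ p=88805, q=5662
(x₁, y₁) = (88805, 5662);  88805² − 246·5662² = 1 ✓
k=2:  x_2 = 88805·88805+246·5662·5662 = 15772656049,  y_2 = 88805·5662+5662·88805 = 1005627820
k=3:  x_3 = 88805·15772656049+246·5662·1005627820 = 2801381440774085,  y_3 = 88805·1005627820+5662·15772656049 = 178609557104538

88805 5662
15772656049 1005627820
2801381440774085 178609557104538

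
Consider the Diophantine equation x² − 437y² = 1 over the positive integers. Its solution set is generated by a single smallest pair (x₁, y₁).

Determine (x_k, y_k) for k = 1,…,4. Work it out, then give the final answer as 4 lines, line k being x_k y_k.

√437 = [20; 1,9,2,9,1,40, …], period ℓ=6 (even) → k=5
a_0=20:  p_0=20·1+0=20,  q_0=20·0+1=1
…
a_3=2:  p_3=2·209+21=439,  q_3=2·10+1=21
a_4=9:  p_4=9·439+209=4160,  q_4=9·21+10=199
a_5=1:  p_5=1·4160+439=4599,  q_5=1·199+21=220
fundamental: x₁=4599, y₁=220  (since 21150801 − 437·48400 = 1)
(4599+220√437)^2 = 42301601 + 2023560√437
(4599+220√437)^3 = 389090121399 + 18612704660√437
(4599+220√437)^4 = 3578850894326401 + 171199655439120√437

4599 220
42301601 2023560
389090121399 18612704660
3578850894326401 171199655439120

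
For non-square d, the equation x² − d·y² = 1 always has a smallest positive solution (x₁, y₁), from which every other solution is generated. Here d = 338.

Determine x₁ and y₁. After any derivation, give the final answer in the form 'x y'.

114243 6214

d=338: √d = [18; 2,1,1,2,36] (ℓ=5, odd), read p_9/q_9
step 0: (18, 1)  from 18·(1,0) + (0,1)
…
step 5: (8696, 473)  from 36·(239,13) + (92,5)
step 6: (17631, 959)  from 2·(8696,473) + (239,13)
step 7: (26327, 1432)  from 1·(17631,959) + (8696,473)
step 8: (43958, 2391)  from 1·(26327,1432) + (17631,959)
step 9: (114243, 6214)  from 2·(43958,2391) + (26327,1432)
fundamental: x₁=114243, y₁=6214  (since 13051463049 − 338·38613796 = 1)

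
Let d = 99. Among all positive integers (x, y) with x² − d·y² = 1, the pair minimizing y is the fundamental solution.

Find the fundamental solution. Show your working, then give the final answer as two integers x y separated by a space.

10 1

√99 = [9; 1,18, …], period ℓ=2 (even) → k=1
k=0  a_k=9  p_k/q_k = 9/1
k=1  a_k=1  p_k/q_k = 10/1
(x₁, y₁) = (10, 1);  10² − 99·1² = 1 ✓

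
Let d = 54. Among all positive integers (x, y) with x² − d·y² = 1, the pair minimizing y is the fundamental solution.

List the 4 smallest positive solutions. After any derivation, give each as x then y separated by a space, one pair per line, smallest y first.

[7; 2,1,6,1,2,14] for √54; ℓ=6 ⇒ convergent index 5
k=0  a_k=7  p_k/q_k = 7/1
k=1  a_k=2  p_k/q_k = 15/2
k=2  a_k=1  p_k/q_k = 22/3
k=3  a_k=6  p_k/q_k = 147/20
k=4  a_k=1  p_k/q_k = 169/23
k=5  a_k=2  p_k/q_k = 485/66
fundamental: x₁=485, y₁=66  (since 235225 − 54·4356 = 1)
(485+66√54)^2 = 470449 + 64020√54
(485+66√54)^3 = 456335045 + 62099334√54
(485+66√54)^4 = 442644523201 + 60236289960√54

485 66
470449 64020
456335045 62099334
442644523201 60236289960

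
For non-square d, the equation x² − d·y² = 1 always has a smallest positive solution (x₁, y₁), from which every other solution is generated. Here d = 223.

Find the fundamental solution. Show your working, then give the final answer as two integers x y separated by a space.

√223 = [14; 1,13,1,28, …], period ℓ=4 (even) → k=3
k=0  a_k=14  p_k/q_k = 14/1
k=1  a_k=1  p_k/q_k = 15/1
k=2  a_k=13  p_k/q_k = 209/14
k=3  a_k=1  p_k/q_k = 224/15
(x₁, y₁) = (224, 15);  224² − 223·15² = 1 ✓

224 15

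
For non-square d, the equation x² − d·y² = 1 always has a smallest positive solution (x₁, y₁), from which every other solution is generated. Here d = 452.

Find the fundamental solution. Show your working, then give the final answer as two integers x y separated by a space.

1204353 56648

√452 = [21; 3,1,5,3,10,3,5,1,3,42, …], period ℓ=10 (even) → k=9
step 0: (21, 1)  from 21·(1,0) + (0,1)
step 1: (64, 3)  from 3·(21,1) + (1,0)
step 2: (85, 4)  from 1·(64,3) + (21,1)
step 3: (489, 23)  from 5·(85,4) + (64,3)
step 4: (1552, 73)  from 3·(489,23) + (85,4)
step 5: (16009, 753)  from 10·(1552,73) + (489,23)
step 6: (49579, 2332)  from 3·(16009,753) + (1552,73)
…
step 8: (313483, 14745)  from 1·(263904,12413) + (49579,2332)
step 9: (1204353, 56648)  from 3·(313483,14745) + (263904,12413)
→ (1204353, 56648).  Check: 1204353²=1450466148609, 452·56648²=1450466148608, difference 1.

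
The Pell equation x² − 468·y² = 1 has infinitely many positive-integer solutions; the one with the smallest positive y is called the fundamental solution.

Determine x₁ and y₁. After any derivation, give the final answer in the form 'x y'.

d=468: √d = [21; 1,1,1,2,1,1,1,42] (ℓ=8, even), read p_7/q_7
i=0: a=21 ⇒ p=21, q=1
…
i=2: a=1 ⇒ p=43, q=2
…
i=5: a=1 ⇒ p=238, q=11
i=6: a=1 ⇒ p=411, q=19
i=7: a=1 ⇒ p=649, q=30
→ (649, 30).  Check: 649²=421201, 468·30²=421200, difference 1.

649 30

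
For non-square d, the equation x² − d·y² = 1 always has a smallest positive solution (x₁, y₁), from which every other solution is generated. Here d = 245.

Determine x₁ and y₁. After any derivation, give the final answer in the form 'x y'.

[15; 1,1,1,7,6,7,1,1,1,30] for √245; ℓ=10 ⇒ convergent index 9
k=0  a_k=15  p_k/q_k = 15/1
…
k=2  a_k=1  p_k/q_k = 31/2
…
k=6  a_k=7  p_k/q_k = 15809/1010
k=7  a_k=1  p_k/q_k = 18016/1151
k=8  a_k=1  p_k/q_k = 33825/2161
k=9  a_k=1  p_k/q_k = 51841/3312
(x₁, y₁) = (51841, 3312);  51841² − 245·3312² = 1 ✓

51841 3312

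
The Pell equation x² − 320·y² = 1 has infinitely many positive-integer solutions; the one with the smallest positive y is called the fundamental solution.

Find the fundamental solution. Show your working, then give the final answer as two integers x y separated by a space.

161 9

d=320: √d = [17; 1,7,1,34] (ℓ=4, even), read p_3/q_3
a_0=17:  p_0=17·1+0=17,  q_0=17·0+1=1
…
a_2=7:  p_2=7·18+17=143,  q_2=7·1+1=8
a_3=1:  p_3=1·143+18=161,  q_3=1·8+1=9
fundamental: x₁=161, y₁=9  (since 25921 − 320·81 = 1)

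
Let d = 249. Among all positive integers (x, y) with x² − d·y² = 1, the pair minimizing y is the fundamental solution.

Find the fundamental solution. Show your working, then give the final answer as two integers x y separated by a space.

√249 = [15; 1,3,1,1,5,…,3,1,30, …], period ℓ=16 (even) → k=15
k=0  a_k=15  p_k/q_k = 15/1
k=1  a_k=1  p_k/q_k = 16/1
k=2  a_k=3  p_k/q_k = 63/4
k=3  a_k=1  p_k/q_k = 79/5
k=4  a_k=1  p_k/q_k = 142/9
k=5  a_k=5  p_k/q_k = 789/50
…
k=7  a_k=3  p_k/q_k = 3582/227
k=8  a_k=10  p_k/q_k = 36751/2329
…
k=10  a_k=1  p_k/q_k = 150586/9543
k=11  a_k=5  p_k/q_k = 866765/54929
k=12  a_k=1  p_k/q_k = 1017351/64472
…
k=14  a_k=3  p_k/q_k = 6669699/422675
k=15  a_k=1  p_k/q_k = 8553815/542076
fundamental: x₁=8553815, y₁=542076  (since 73167751054225 − 249·293846389776 = 1)

8553815 542076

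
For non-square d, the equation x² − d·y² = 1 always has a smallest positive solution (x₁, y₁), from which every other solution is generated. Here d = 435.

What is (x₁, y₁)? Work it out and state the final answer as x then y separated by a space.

146 7

√435 = [20; 1,5,1,40, …], period ℓ=4 (even) → k=3
k=0  a_k=20  p_k/q_k = 20/1
…
k=2  a_k=5  p_k/q_k = 125/6
k=3  a_k=1  p_k/q_k = 146/7
fundamental: x₁=146, y₁=7  (since 21316 − 435·49 = 1)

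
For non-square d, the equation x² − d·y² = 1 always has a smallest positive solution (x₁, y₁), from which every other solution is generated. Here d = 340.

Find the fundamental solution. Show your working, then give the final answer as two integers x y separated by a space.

285769 15498

√340 → a₀=18, period (2,3,1,1,1,…,3,2,36); ℓ=14 even so k=13
a_0=18:  p_0=18·1+0=18,  q_0=18·0+1=1
…
a_2=3:  p_2=3·37+18=129,  q_2=3·2+1=7
a_3=1:  p_3=1·129+37=166,  q_3=1·7+2=9
a_4=1:  p_4=1·166+129=295,  q_4=1·9+7=16
…
a_12=3:  p_12=3·34813+21039=125478,  q_12=3·1888+1141=6805
a_13=2:  p_13=2·125478+34813=285769,  q_13=2·6805+1888=15498
(x₁, y₁) = (285769, 15498);  285769² − 340·15498² = 1 ✓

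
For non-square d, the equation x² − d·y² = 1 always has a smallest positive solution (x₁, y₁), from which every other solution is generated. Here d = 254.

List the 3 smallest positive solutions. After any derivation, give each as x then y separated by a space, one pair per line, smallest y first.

√254 = [15; 1,14,1,30, …], period ℓ=4 (even) → k=3
step 0: (15, 1)  from 15·(1,0) + (0,1)
…
step 2: (239, 15)  from 14·(16,1) + (15,1)
step 3: (255, 16)  from 1·(239,15) + (16,1)
(x₁, y₁) = (255, 16);  255² − 254·16² = 1 ✓
(255+16√254)^2 = 130049 + 8160√254
(255+16√254)^3 = 66324735 + 4161584√254

255 16
130049 8160
66324735 4161584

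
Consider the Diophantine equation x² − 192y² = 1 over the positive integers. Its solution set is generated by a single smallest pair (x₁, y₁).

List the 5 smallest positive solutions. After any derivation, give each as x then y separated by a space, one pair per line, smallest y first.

97 7
18817 1358
3650401 263445
708158977 51106972
137379191137 9914489123

[13; 1,5,1,26] for √192; ℓ=4 ⇒ convergent index 3
a_0=13:  p_0=13·1+0=13,  q_0=13·0+1=1
…
a_2=5:  p_2=5·14+13=83,  q_2=5·1+1=6
a_3=1:  p_3=1·83+14=97,  q_3=1·6+1=7
(x₁, y₁) = (97, 7);  97² − 192·7² = 1 ✓
k=2:  x_2 = 97·97+192·7·7 = 18817,  y_2 = 97·7+7·97 = 1358
k=3:  x_3 = 97·18817+192·7·1358 = 3650401,  y_3 = 97·1358+7·18817 = 263445
k=4:  x_4 = 97·3650401+192·7·263445 = 708158977,  y_4 = 97·263445+7·3650401 = 51106972
k=5:  x_5 = 97·708158977+192·7·51106972 = 137379191137,  y_5 = 97·51106972+7·708158977 = 9914489123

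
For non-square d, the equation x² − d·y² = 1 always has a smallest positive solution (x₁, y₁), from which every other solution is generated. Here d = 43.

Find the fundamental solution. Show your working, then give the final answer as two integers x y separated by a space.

[6; 1,1,3,1,5,1,3,1,1,12] for √43; ℓ=10 ⇒ convergent index 9
k=0  a_k=6  p_k/q_k = 6/1
k=1  a_k=1  p_k/q_k = 7/1
k=2  a_k=1  p_k/q_k = 13/2
k=3  a_k=3  p_k/q_k = 46/7
k=4  a_k=1  p_k/q_k = 59/9
k=5  a_k=5  p_k/q_k = 341/52
k=6  a_k=1  p_k/q_k = 400/61
…
k=8  a_k=1  p_k/q_k = 1941/296
k=9  a_k=1  p_k/q_k = 3482/531
→ (3482, 531).  Check: 3482²=12124324, 43·531²=12124323, difference 1.

3482 531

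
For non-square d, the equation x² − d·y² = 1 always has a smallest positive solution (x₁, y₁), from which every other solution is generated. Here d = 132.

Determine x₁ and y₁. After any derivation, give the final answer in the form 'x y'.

√132 = [11; 2,22, …], period ℓ=2 (even) → k=1
k=0  a_k=11  p_k/q_k = 11/1
k=1  a_k=2  p_k/q_k = 23/2
→ (23, 2).  Check: 23²=529, 132·2²=528, difference 1.

23 2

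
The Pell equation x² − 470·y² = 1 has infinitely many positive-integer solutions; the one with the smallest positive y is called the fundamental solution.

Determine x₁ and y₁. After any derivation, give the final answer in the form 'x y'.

1691 78

[21; 1,2,8,2,1,42] for √470; ℓ=6 ⇒ convergent index 5
i=0: a=21 ⇒ p=21, q=1
i=1: a=1 ⇒ p=22, q=1
i=2: a=2 ⇒ p=65, q=3
i=3: a=8 ⇒ p=542, q=25
i=4: a=2 ⇒ p=1149, q=53
i=5: a=1 ⇒ p=1691, q=78
(x₁, y₁) = (1691, 78);  1691² − 470·78² = 1 ✓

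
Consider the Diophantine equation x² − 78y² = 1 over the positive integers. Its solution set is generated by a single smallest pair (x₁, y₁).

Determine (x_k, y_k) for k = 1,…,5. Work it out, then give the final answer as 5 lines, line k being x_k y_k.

53 6
5617 636
595349 67410
63101377 7144824
6688150613 757283934

d=78: √d = [8; 1,4,1,16] (ℓ=4, even), read p_3/q_3
step 0: (8, 1)  from 8·(1,0) + (0,1)
…
step 2: (44, 5)  from 4·(9,1) + (8,1)
step 3: (53, 6)  from 1·(44,5) + (9,1)
(x₁, y₁) = (53, 6);  53² − 78·6² = 1 ✓
(53+6√78)^2 = 5617 + 636√78
(53+6√78)^3 = 595349 + 67410√78
(53+6√78)^4 = 63101377 + 7144824√78
(53+6√78)^5 = 6688150613 + 757283934√78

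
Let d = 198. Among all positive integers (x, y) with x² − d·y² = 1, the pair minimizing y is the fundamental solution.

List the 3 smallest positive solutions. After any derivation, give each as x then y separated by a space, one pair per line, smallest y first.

[14; 14,28] for √198; ℓ=2 ⇒ convergent index 1
step 0: (14, 1)  from 14·(1,0) + (0,1)
step 1: (197, 14)  from 14·(14,1) + (1,0)
(x₁, y₁) = (197, 14);  197² − 198·14² = 1 ✓
n=2: (197,14)∘(197,14) = (197·197+198·14·14, 197·14+14·197) = (77617,5516)
n=3: (77617,5516)∘(197,14) = (197·77617+198·14·5516, 197·5516+14·77617) = (30580901,2173290)

197 14
77617 5516
30580901 2173290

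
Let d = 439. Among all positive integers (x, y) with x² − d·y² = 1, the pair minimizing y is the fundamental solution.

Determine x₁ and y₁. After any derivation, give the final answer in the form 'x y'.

√439 = [20; 1,19,1,40, …], period ℓ=4 (even) → k=3
k=0  a_k=20  p_k/q_k = 20/1
k=1  a_k=1  p_k/q_k = 21/1
k=2  a_k=19  p_k/q_k = 419/20
k=3  a_k=1  p_k/q_k = 440/21
(x₁, y₁) = (440, 21);  440² − 439·21² = 1 ✓

440 21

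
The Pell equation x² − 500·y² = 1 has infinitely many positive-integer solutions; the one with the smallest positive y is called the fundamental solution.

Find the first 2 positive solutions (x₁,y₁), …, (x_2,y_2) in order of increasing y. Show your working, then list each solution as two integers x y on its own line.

930249 41602
1730726404001 77400437796

√500 = [22; 2,1,3,2,1,…,1,2,44, …], period ℓ=14 (even) → k=13
k=0  a_k=22  p_k/q_k = 22/1
…
k=4  a_k=2  p_k/q_k = 559/25
…
k=9  a_k=1  p_k/q_k = 30254/1353
…
k=12  a_k=1  p_k/q_k = 335522/15005
k=13  a_k=2  p_k/q_k = 930249/41602
(x₁, y₁) = (930249, 41602);  930249² − 500·41602² = 1 ✓
k=2:  x_2 = 930249·930249+500·41602·41602 = 1730726404001,  y_2 = 930249·41602+41602·930249 = 77400437796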